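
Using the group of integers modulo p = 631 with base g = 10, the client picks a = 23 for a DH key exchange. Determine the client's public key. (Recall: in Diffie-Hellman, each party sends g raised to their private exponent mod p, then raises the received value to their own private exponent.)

Public value = 10^23 mod 631.
10^1 ≡ 10 (mod 631)
10^2 = (10^1)^2 ≡ 10^2 = 100 ≡ 100 (mod 631)
10^4 = (10^2)^2 ≡ 100^2 = 10000 ≡ 535 (mod 631)
10^8 = (10^4)^2 ≡ 535^2 = 286225 ≡ 382 (mod 631)
10^16 = (10^8)^2 ≡ 382^2 = 145924 ≡ 163 (mod 631)
10^23 = 10^16 · 10^4 · 10^2 · 10^1 ≡ 163 · 535 · 100 · 10 ≡ 169 (mod 631).

169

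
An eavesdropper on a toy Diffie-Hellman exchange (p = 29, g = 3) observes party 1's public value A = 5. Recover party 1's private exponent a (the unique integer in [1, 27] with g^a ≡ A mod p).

10

Try successive powers of 3 modulo 29:
3^1 ≡ 3
3^2 ≡ 9
3^3 ≡ 27
3^4 ≡ 23
3^5 ≡ 11
3^6 ≡ 4
3^7 ≡ 12
3^8 ≡ 7
3^9 ≡ 21
3^10 ≡ 5
Found: a = 10.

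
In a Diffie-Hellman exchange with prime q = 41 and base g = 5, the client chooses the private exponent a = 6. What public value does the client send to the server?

Public value = 5^6 mod 41.
5^1 ≡ 5 (mod 41)
5^2 = (5^1)^2 ≡ 5^2 = 25 ≡ 25 (mod 41)
5^4 = (5^2)^2 ≡ 25^2 = 625 ≡ 10 (mod 41)
5^6 = 5^4 · 5^2 ≡ 10 · 25 ≡ 4 (mod 41).

4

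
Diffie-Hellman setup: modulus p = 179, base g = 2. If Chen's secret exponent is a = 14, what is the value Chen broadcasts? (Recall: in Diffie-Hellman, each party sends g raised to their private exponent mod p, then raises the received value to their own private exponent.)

Public value = 2^14 mod 179.
2^1 ≡ 2 (mod 179)
2^2 = (2^1)^2 ≡ 2^2 = 4 ≡ 4 (mod 179)
2^4 = (2^2)^2 ≡ 4^2 = 16 ≡ 16 (mod 179)
2^8 = (2^4)^2 ≡ 16^2 = 256 ≡ 77 (mod 179)
2^14 = 2^8 · 2^4 · 2^2 ≡ 77 · 16 · 4 ≡ 95 (mod 179).

95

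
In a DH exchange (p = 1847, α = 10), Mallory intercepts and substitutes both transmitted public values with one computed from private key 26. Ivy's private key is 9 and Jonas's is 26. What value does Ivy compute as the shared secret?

Ivy receives Mallory's public value M = 10^26 mod 1847 instead of the honest one.
10^1 ≡ 10 (mod 1847)
10^2 = (10^1)^2 ≡ 10^2 = 100 ≡ 100 (mod 1847)
10^4 = (10^2)^2 ≡ 100^2 = 10000 ≡ 765 (mod 1847)
10^8 = (10^4)^2 ≡ 765^2 = 585225 ≡ 1573 (mod 1847)
10^16 = (10^8)^2 ≡ 1573^2 = 2474329 ≡ 1196 (mod 1847)
10^26 = 10^16 · 10^8 · 10^2 ≡ 1196 · 1573 · 100 ≡ 921 (mod 1847).
So M = 921. Ivy computes K = M^9 mod 1847.
921^1 ≡ 921 (mod 1847)
921^2 = (921^1)^2 ≡ 921^2 = 848241 ≡ 468 (mod 1847)
921^4 = (921^2)^2 ≡ 468^2 = 219024 ≡ 1078 (mod 1847)
921^8 = (921^4)^2 ≡ 1078^2 = 1162084 ≡ 321 (mod 1847)
921^9 = 921^8 · 921^1 ≡ 321 · 921 ≡ 121 (mod 1847).

121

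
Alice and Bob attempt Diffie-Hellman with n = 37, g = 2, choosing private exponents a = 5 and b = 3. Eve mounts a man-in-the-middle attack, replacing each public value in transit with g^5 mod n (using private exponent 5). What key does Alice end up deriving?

20

Alice receives Eve's public value M = 2^5 mod 37 instead of the honest one.
2^1 ≡ 2 (mod 37)
2^2 = (2^1)^2 ≡ 2^2 = 4 ≡ 4 (mod 37)
2^4 = (2^2)^2 ≡ 4^2 = 16 ≡ 16 (mod 37)
2^5 = 2^4 · 2^1 ≡ 16 · 2 ≡ 32 (mod 37).
So M = 32. Alice computes K = M^5 mod 37.
32^1 ≡ 32 (mod 37)
32^2 = (32^1)^2 ≡ 32^2 = 1024 ≡ 25 (mod 37)
32^4 = (32^2)^2 ≡ 25^2 = 625 ≡ 33 (mod 37)
32^5 = 32^4 · 32^1 ≡ 33 · 32 ≡ 20 (mod 37).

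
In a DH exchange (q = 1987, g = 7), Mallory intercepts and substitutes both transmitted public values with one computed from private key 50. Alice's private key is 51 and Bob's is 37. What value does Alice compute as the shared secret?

1406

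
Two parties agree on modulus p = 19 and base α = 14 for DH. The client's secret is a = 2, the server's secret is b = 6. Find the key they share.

The server sends B = α^b mod p = 14^6 mod 19.
14^1 ≡ 14 (mod 19)
14^2 = (14^1)^2 ≡ 14^2 = 196 ≡ 6 (mod 19)
14^4 = (14^2)^2 ≡ 6^2 = 36 ≡ 17 (mod 19)
14^6 = 14^4 · 14^2 ≡ 17 · 6 ≡ 7 (mod 19).
So B = 7. The client then computes K = B^a mod p = 7^2 mod 19.
7^1 ≡ 7 (mod 19)
7^2 = (7^1)^2 ≡ 7^2 = 49 ≡ 11 (mod 19)

11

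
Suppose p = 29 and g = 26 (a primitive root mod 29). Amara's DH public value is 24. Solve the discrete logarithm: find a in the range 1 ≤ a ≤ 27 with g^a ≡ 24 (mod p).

Try successive powers of 26 modulo 29:
26^1 ≡ 26
26^2 ≡ 9
26^3 ≡ 2
26^4 ≡ 23
26^5 ≡ 18
26^6 ≡ 4
26^7 ≡ 17
26^8 ≡ 7
26^9 ≡ 8
26^10 ≡ 5
26^11 ≡ 14
26^12 ≡ 16
26^13 ≡ 10
26^14 ≡ 28
26^15 ≡ 3
26^16 ≡ 20
26^17 ≡ 27
26^18 ≡ 6
26^19 ≡ 11
26^20 ≡ 25
26^21 ≡ 12
26^22 ≡ 22
26^23 ≡ 21
26^24 ≡ 24
Found: a = 24.

24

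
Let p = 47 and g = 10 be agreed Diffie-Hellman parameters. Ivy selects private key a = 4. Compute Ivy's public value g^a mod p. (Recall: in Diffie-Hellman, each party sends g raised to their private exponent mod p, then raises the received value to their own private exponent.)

36

Public value = 10^4 mod 47.
10^1 ≡ 10 (mod 47)
10^2 = (10^1)^2 ≡ 10^2 = 100 ≡ 6 (mod 47)
10^4 = (10^2)^2 ≡ 6^2 = 36 ≡ 36 (mod 47)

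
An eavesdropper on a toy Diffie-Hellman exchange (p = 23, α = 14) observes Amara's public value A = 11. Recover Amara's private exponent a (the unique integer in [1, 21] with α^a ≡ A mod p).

13

Try successive powers of 14 modulo 23:
14^1 ≡ 14
14^2 ≡ 12
14^3 ≡ 7
14^4 ≡ 6
14^5 ≡ 15
14^6 ≡ 3
14^7 ≡ 19
14^8 ≡ 13
14^9 ≡ 21
14^10 ≡ 18
14^11 ≡ 22
14^12 ≡ 9
14^13 ≡ 11
Found: a = 13.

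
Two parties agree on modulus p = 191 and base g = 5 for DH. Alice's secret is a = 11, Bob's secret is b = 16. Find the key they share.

Bob sends B = g^b mod p = 5^16 mod 191.
5^1 ≡ 5 (mod 191)
5^2 = (5^1)^2 ≡ 5^2 = 25 ≡ 25 (mod 191)
5^4 = (5^2)^2 ≡ 25^2 = 625 ≡ 52 (mod 191)
5^8 = (5^4)^2 ≡ 52^2 = 2704 ≡ 30 (mod 191)
5^16 = (5^8)^2 ≡ 30^2 = 900 ≡ 136 (mod 191)
So B = 136. Alice then computes K = B^a mod p = 136^11 mod 191.
136^1 ≡ 136 (mod 191)
136^2 = (136^1)^2 ≡ 136^2 = 18496 ≡ 160 (mod 191)
136^4 = (136^2)^2 ≡ 160^2 = 25600 ≡ 6 (mod 191)
136^8 = (136^4)^2 ≡ 6^2 = 36 ≡ 36 (mod 191)
136^11 = 136^8 · 136^2 · 136^1 ≡ 36 · 160 · 136 ≡ 69 (mod 191).

69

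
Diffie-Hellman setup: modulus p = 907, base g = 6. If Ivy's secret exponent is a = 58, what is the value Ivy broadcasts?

329

Public value = 6^58 mod 907.
6^1 ≡ 6 (mod 907)
6^2 = (6^1)^2 ≡ 6^2 = 36 ≡ 36 (mod 907)
6^4 = (6^2)^2 ≡ 36^2 = 1296 ≡ 389 (mod 907)
6^8 = (6^4)^2 ≡ 389^2 = 151321 ≡ 759 (mod 907)
6^16 = (6^8)^2 ≡ 759^2 = 576081 ≡ 136 (mod 907)
6^32 = (6^16)^2 ≡ 136^2 = 18496 ≡ 356 (mod 907)
6^58 = 6^32 · 6^16 · 6^8 · 6^2 ≡ 356 · 136 · 759 · 36 ≡ 329 (mod 907).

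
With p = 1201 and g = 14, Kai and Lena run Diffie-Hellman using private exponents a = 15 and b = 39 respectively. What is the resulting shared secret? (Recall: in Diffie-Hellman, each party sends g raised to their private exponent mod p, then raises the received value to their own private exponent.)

317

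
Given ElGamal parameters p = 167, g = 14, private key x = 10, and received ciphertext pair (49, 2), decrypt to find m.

124

Shared mask s = c₁^x mod p = 49^10 mod 167.
49^1 ≡ 49 (mod 167)
49^2 = (49^1)^2 ≡ 49^2 = 2401 ≡ 63 (mod 167)
49^4 = (49^2)^2 ≡ 63^2 = 3969 ≡ 128 (mod 167)
49^8 = (49^4)^2 ≡ 128^2 = 16384 ≡ 18 (mod 167)
49^10 = 49^8 · 49^2 ≡ 18 · 63 ≡ 132 (mod 167).
So s = 132; s⁻¹ ≡ 62 (mod 167).
m = c₂ · s⁻¹ mod 167 = 2 · 62 mod 167 = 124.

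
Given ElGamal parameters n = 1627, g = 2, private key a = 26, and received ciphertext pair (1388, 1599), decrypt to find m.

Shared mask s = c₁^a mod n = 1388^26 mod 1627.
1388^1 ≡ 1388 (mod 1627)
1388^2 = (1388^1)^2 ≡ 1388^2 = 1926544 ≡ 176 (mod 1627)
1388^4 = (1388^2)^2 ≡ 176^2 = 30976 ≡ 63 (mod 1627)
1388^8 = (1388^4)^2 ≡ 63^2 = 3969 ≡ 715 (mod 1627)
1388^16 = (1388^8)^2 ≡ 715^2 = 511225 ≡ 347 (mod 1627)
1388^26 = 1388^16 · 1388^8 · 1388^2 ≡ 347 · 715 · 176 ≡ 1054 (mod 1627).
So s = 1054; s⁻¹ ≡ 1008 (mod 1627).
m = c₂ · s⁻¹ mod 1627 = 1599 · 1008 mod 1627 = 1062.

1062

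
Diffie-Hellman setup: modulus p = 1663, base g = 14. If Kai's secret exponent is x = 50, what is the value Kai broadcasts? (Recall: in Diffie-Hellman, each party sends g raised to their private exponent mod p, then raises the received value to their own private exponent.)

Public value = 14^50 mod 1663.
14^1 ≡ 14 (mod 1663)
14^2 = (14^1)^2 ≡ 14^2 = 196 ≡ 196 (mod 1663)
14^4 = (14^2)^2 ≡ 196^2 = 38416 ≡ 167 (mod 1663)
14^8 = (14^4)^2 ≡ 167^2 = 27889 ≡ 1281 (mod 1663)
14^16 = (14^8)^2 ≡ 1281^2 = 1640961 ≡ 1243 (mod 1663)
14^32 = (14^16)^2 ≡ 1243^2 = 1545049 ≡ 122 (mod 1663)
14^50 = 14^32 · 14^16 · 14^2 ≡ 122 · 1243 · 196 ≡ 1480 (mod 1663).

1480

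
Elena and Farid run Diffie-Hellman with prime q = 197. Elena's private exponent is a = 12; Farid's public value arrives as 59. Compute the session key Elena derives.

49

Shared key K = 59^12 mod 197.
59^1 ≡ 59 (mod 197)
59^2 = (59^1)^2 ≡ 59^2 = 3481 ≡ 132 (mod 197)
59^4 = (59^2)^2 ≡ 132^2 = 17424 ≡ 88 (mod 197)
59^8 = (59^4)^2 ≡ 88^2 = 7744 ≡ 61 (mod 197)
59^12 = 59^8 · 59^4 ≡ 61 · 88 ≡ 49 (mod 197).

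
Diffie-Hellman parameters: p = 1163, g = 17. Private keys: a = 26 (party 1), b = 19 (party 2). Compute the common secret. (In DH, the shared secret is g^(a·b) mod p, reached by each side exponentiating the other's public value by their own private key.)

Party 1 sends A = g^a mod p = 17^26 mod 1163.
17^1 ≡ 17 (mod 1163)
17^2 = (17^1)^2 ≡ 17^2 = 289 ≡ 289 (mod 1163)
17^4 = (17^2)^2 ≡ 289^2 = 83521 ≡ 948 (mod 1163)
17^8 = (17^4)^2 ≡ 948^2 = 898704 ≡ 868 (mod 1163)
17^16 = (17^8)^2 ≡ 868^2 = 753424 ≡ 963 (mod 1163)
17^26 = 17^16 · 17^8 · 17^2 ≡ 963 · 868 · 289 ≡ 257 (mod 1163).
So A = 257. Party 2 then computes K = A^b mod p = 257^19 mod 1163.
257^1 ≡ 257 (mod 1163)
257^2 = (257^1)^2 ≡ 257^2 = 66049 ≡ 921 (mod 1163)
257^4 = (257^2)^2 ≡ 921^2 = 848241 ≡ 414 (mod 1163)
257^8 = (257^4)^2 ≡ 414^2 = 171396 ≡ 435 (mod 1163)
257^16 = (257^8)^2 ≡ 435^2 = 189225 ≡ 819 (mod 1163)
257^19 = 257^16 · 257^2 · 257^1 ≡ 819 · 921 · 257 ≡ 188 (mod 1163).

188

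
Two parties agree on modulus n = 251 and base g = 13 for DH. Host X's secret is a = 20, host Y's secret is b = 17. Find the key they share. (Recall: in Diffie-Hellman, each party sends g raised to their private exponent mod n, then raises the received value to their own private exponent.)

5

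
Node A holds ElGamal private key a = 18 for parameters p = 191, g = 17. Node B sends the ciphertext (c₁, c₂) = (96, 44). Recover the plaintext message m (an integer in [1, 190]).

Shared mask s = c₁^a mod p = 96^18 mod 191.
96^1 ≡ 96 (mod 191)
96^2 = (96^1)^2 ≡ 96^2 = 9216 ≡ 48 (mod 191)
96^4 = (96^2)^2 ≡ 48^2 = 2304 ≡ 12 (mod 191)
96^8 = (96^4)^2 ≡ 12^2 = 144 ≡ 144 (mod 191)
96^16 = (96^8)^2 ≡ 144^2 = 20736 ≡ 108 (mod 191)
96^18 = 96^16 · 96^2 ≡ 108 · 48 ≡ 27 (mod 191).
So s = 27; s⁻¹ ≡ 92 (mod 191).
m = c₂ · s⁻¹ mod 191 = 44 · 92 mod 191 = 37.

37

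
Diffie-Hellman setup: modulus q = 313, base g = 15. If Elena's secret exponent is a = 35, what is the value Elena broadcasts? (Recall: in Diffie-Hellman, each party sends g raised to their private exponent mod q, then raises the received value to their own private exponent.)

Public value = 15^35 (mod 313).
15^1 ≡ 15 (mod 313)
15^2 = (15^1)^2 ≡ 15^2 = 225 ≡ 225 (mod 313)
15^4 = (15^2)^2 ≡ 225^2 = 50625 ≡ 232 (mod 313)
15^8 = (15^4)^2 ≡ 232^2 = 53824 ≡ 301 (mod 313)
15^16 = (15^8)^2 ≡ 301^2 = 90601 ≡ 144 (mod 313)
15^32 = (15^16)^2 ≡ 144^2 = 20736 ≡ 78 (mod 313)
15^35 = 15^32 · 15^2 · 15^1 ≡ 78 · 225 · 15 ≡ 17 (mod 313).

17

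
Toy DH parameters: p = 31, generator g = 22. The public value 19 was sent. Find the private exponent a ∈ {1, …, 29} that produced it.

Try successive powers of 22 modulo 31:
22^1 ≡ 22
22^2 ≡ 19
Found: a = 2.

2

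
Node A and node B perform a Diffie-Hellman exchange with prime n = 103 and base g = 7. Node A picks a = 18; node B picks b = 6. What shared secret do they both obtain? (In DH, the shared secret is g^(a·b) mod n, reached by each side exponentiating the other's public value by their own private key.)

Node A sends A = g^a mod n = 7^18 mod 103.
7^1 ≡ 7 (mod 103)
7^2 = (7^1)^2 ≡ 7^2 = 49 ≡ 49 (mod 103)
7^4 = (7^2)^2 ≡ 49^2 = 2401 ≡ 32 (mod 103)
7^8 = (7^4)^2 ≡ 32^2 = 1024 ≡ 97 (mod 103)
7^16 = (7^8)^2 ≡ 97^2 = 9409 ≡ 36 (mod 103)
7^18 = 7^16 · 7^2 ≡ 36 · 49 ≡ 13 (mod 103).
So A = 13. Node B then computes K = A^b mod n = 13^6 mod 103.
13^1 ≡ 13 (mod 103)
13^2 = (13^1)^2 ≡ 13^2 = 169 ≡ 66 (mod 103)
13^4 = (13^2)^2 ≡ 66^2 = 4356 ≡ 30 (mod 103)
13^6 = 13^4 · 13^2 ≡ 30 · 66 ≡ 23 (mod 103).

23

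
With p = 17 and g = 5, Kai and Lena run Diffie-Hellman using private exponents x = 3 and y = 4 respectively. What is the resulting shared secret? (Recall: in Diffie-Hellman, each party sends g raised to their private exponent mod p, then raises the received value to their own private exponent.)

4

Lena sends B = g^y mod p = 5^4 mod 17.
5^1 ≡ 5 (mod 17)
5^2 = (5^1)^2 ≡ 5^2 = 25 ≡ 8 (mod 17)
5^4 = (5^2)^2 ≡ 8^2 = 64 ≡ 13 (mod 17)
So B = 13. Kai then computes K = B^x mod p = 13^3 mod 17.
13^1 ≡ 13 (mod 17)
13^2 = (13^1)^2 ≡ 13^2 = 169 ≡ 16 (mod 17)
13^3 = 13^2 · 13^1 ≡ 16 · 13 ≡ 4 (mod 17).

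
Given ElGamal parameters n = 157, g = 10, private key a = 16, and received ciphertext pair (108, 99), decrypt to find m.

130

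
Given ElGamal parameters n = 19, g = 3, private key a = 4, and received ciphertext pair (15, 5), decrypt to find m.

Shared mask s = c₁^a mod n = 15^4 mod 19.
15^1 ≡ 15 (mod 19)
15^2 = (15^1)^2 ≡ 15^2 = 225 ≡ 16 (mod 19)
15^4 = (15^2)^2 ≡ 16^2 = 256 ≡ 9 (mod 19)
So s = 9; s⁻¹ ≡ 17 (mod 19).
m = c₂ · s⁻¹ mod 19 = 5 · 17 mod 19 = 9.

9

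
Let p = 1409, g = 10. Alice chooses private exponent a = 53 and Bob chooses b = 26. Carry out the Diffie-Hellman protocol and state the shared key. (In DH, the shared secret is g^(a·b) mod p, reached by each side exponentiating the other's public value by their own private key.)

Bob sends B = g^b mod p = 10^26 mod 1409.
10^1 ≡ 10 (mod 1409)
10^2 = (10^1)^2 ≡ 10^2 = 100 ≡ 100 (mod 1409)
10^4 = (10^2)^2 ≡ 100^2 = 10000 ≡ 137 (mod 1409)
10^8 = (10^4)^2 ≡ 137^2 = 18769 ≡ 452 (mod 1409)
10^16 = (10^8)^2 ≡ 452^2 = 204304 ≡ 1408 (mod 1409)
10^26 = 10^16 · 10^8 · 10^2 ≡ 1408 · 452 · 100 ≡ 1297 (mod 1409).
So B = 1297. Alice then computes K = B^a mod p = 1297^53 mod 1409.
1297^1 ≡ 1297 (mod 1409)
1297^2 = (1297^1)^2 ≡ 1297^2 = 1682209 ≡ 1272 (mod 1409)
1297^4 = (1297^2)^2 ≡ 1272^2 = 1617984 ≡ 452 (mod 1409)
1297^8 = (1297^4)^2 ≡ 452^2 = 204304 ≡ 1408 (mod 1409)
1297^16 = (1297^8)^2 ≡ 1408^2 = 1982464 ≡ 1 (mod 1409)
1297^32 = (1297^16)^2 ≡ 1^2 = 1 ≡ 1 (mod 1409)
1297^53 = 1297^32 · 1297^16 · 1297^4 · 1297^1 ≡ 1 · 1 · 452 · 1297 ≡ 100 (mod 1409).

100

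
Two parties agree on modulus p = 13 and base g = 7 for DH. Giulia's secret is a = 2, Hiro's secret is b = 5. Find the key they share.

4

Giulia sends A = g^a mod p = 7^2 mod 13.
7^1 ≡ 7 (mod 13)
7^2 = (7^1)^2 ≡ 7^2 = 49 ≡ 10 (mod 13)
So A = 10. Hiro then computes K = A^b mod p = 10^5 mod 13.
10^1 ≡ 10 (mod 13)
10^2 = (10^1)^2 ≡ 10^2 = 100 ≡ 9 (mod 13)
10^4 = (10^2)^2 ≡ 9^2 = 81 ≡ 3 (mod 13)
10^5 = 10^4 · 10^1 ≡ 3 · 10 ≡ 4 (mod 13).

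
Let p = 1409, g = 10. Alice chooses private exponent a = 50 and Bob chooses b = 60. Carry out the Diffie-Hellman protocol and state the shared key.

Alice sends A = g^a mod p = 10^50 mod 1409.
10^1 ≡ 10 (mod 1409)
10^2 = (10^1)^2 ≡ 10^2 = 100 ≡ 100 (mod 1409)
10^4 = (10^2)^2 ≡ 100^2 = 10000 ≡ 137 (mod 1409)
10^8 = (10^4)^2 ≡ 137^2 = 18769 ≡ 452 (mod 1409)
10^16 = (10^8)^2 ≡ 452^2 = 204304 ≡ 1408 (mod 1409)
10^32 = (10^16)^2 ≡ 1408^2 = 1982464 ≡ 1 (mod 1409)
10^50 = 10^32 · 10^16 · 10^2 ≡ 1 · 1408 · 100 ≡ 1309 (mod 1409).
So A = 1309. Bob then computes K = A^b mod p = 1309^60 mod 1409.
1309^1 ≡ 1309 (mod 1409)
1309^2 = (1309^1)^2 ≡ 1309^2 = 1713481 ≡ 137 (mod 1409)
1309^4 = (1309^2)^2 ≡ 137^2 = 18769 ≡ 452 (mod 1409)
1309^8 = (1309^4)^2 ≡ 452^2 = 204304 ≡ 1408 (mod 1409)
1309^16 = (1309^8)^2 ≡ 1408^2 = 1982464 ≡ 1 (mod 1409)
1309^32 = (1309^16)^2 ≡ 1^2 = 1 ≡ 1 (mod 1409)
1309^60 = 1309^32 · 1309^16 · 1309^8 · 1309^4 ≡ 1 · 1 · 1408 · 452 ≡ 957 (mod 1409).

957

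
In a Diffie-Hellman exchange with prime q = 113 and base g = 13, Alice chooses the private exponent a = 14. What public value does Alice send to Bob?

Public value = 13^14 (mod 113).
13^1 ≡ 13 (mod 113)
13^2 = (13^1)^2 ≡ 13^2 = 169 ≡ 56 (mod 113)
13^4 = (13^2)^2 ≡ 56^2 = 3136 ≡ 85 (mod 113)
13^8 = (13^4)^2 ≡ 85^2 = 7225 ≡ 106 (mod 113)
13^14 = 13^8 · 13^4 · 13^2 ≡ 106 · 85 · 56 ≡ 15 (mod 113).

15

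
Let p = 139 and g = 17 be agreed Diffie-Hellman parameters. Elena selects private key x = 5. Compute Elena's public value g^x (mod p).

111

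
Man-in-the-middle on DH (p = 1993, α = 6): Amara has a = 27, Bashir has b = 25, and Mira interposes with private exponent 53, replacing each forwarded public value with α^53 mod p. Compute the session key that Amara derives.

Amara receives Mira's public value M = 6^53 mod 1993 instead of the honest one.
6^1 ≡ 6 (mod 1993)
6^2 = (6^1)^2 ≡ 6^2 = 36 ≡ 36 (mod 1993)
6^4 = (6^2)^2 ≡ 36^2 = 1296 ≡ 1296 (mod 1993)
6^8 = (6^4)^2 ≡ 1296^2 = 1679616 ≡ 1510 (mod 1993)
6^16 = (6^8)^2 ≡ 1510^2 = 2280100 ≡ 108 (mod 1993)
6^32 = (6^16)^2 ≡ 108^2 = 11664 ≡ 1699 (mod 1993)
6^53 = 6^32 · 6^16 · 6^4 · 6^1 ≡ 1699 · 108 · 1296 · 6 ≡ 1246 (mod 1993).
So M = 1246. Amara computes K = M^27 mod 1993.
1246^1 ≡ 1246 (mod 1993)
1246^2 = (1246^1)^2 ≡ 1246^2 = 1552516 ≡ 1962 (mod 1993)
1246^4 = (1246^2)^2 ≡ 1962^2 = 3849444 ≡ 961 (mod 1993)
1246^8 = (1246^4)^2 ≡ 961^2 = 923521 ≡ 762 (mod 1993)
1246^16 = (1246^8)^2 ≡ 762^2 = 580644 ≡ 681 (mod 1993)
1246^27 = 1246^16 · 1246^8 · 1246^2 · 1246^1 ≡ 681 · 762 · 1962 · 1246 ≡ 841 (mod 1993).

841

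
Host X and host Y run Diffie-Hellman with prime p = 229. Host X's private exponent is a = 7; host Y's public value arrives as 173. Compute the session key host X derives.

167

Shared key K = 173^7 mod 229.
173^1 ≡ 173 (mod 229)
173^2 = (173^1)^2 ≡ 173^2 = 29929 ≡ 159 (mod 229)
173^4 = (173^2)^2 ≡ 159^2 = 25281 ≡ 91 (mod 229)
173^7 = 173^4 · 173^2 · 173^1 ≡ 91 · 159 · 173 ≡ 167 (mod 229).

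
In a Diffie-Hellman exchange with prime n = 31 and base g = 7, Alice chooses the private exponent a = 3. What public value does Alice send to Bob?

2

Public value = 7^3 mod 31.
7^1 ≡ 7 (mod 31)
7^2 = (7^1)^2 ≡ 7^2 = 49 ≡ 18 (mod 31)
7^3 = 7^2 · 7^1 ≡ 18 · 7 ≡ 2 (mod 31).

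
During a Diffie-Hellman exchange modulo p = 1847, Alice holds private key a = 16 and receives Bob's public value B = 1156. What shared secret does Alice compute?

993

Shared key K = 1156^16 mod 1847.
1156^1 ≡ 1156 (mod 1847)
1156^2 = (1156^1)^2 ≡ 1156^2 = 1336336 ≡ 955 (mod 1847)
1156^4 = (1156^2)^2 ≡ 955^2 = 912025 ≡ 1454 (mod 1847)
1156^8 = (1156^4)^2 ≡ 1454^2 = 2114116 ≡ 1148 (mod 1847)
1156^16 = (1156^8)^2 ≡ 1148^2 = 1317904 ≡ 993 (mod 1847)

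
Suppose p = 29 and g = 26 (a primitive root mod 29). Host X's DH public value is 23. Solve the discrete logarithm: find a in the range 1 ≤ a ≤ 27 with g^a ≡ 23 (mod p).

Try successive powers of 26 modulo 29:
26^1 ≡ 26
26^2 ≡ 9
26^3 ≡ 2
26^4 ≡ 23
Found: a = 4.

4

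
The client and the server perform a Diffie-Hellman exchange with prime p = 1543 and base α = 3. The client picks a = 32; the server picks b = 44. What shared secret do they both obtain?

The client sends A = α^a mod p = 3^32 mod 1543.
3^1 ≡ 3 (mod 1543)
3^2 = (3^1)^2 ≡ 3^2 = 9 ≡ 9 (mod 1543)
3^4 = (3^2)^2 ≡ 9^2 = 81 ≡ 81 (mod 1543)
3^8 = (3^4)^2 ≡ 81^2 = 6561 ≡ 389 (mod 1543)
3^16 = (3^8)^2 ≡ 389^2 = 151321 ≡ 107 (mod 1543)
3^32 = (3^16)^2 ≡ 107^2 = 11449 ≡ 648 (mod 1543)
So A = 648. The server then computes K = A^b mod p = 648^44 mod 1543.
648^1 ≡ 648 (mod 1543)
648^2 = (648^1)^2 ≡ 648^2 = 419904 ≡ 208 (mod 1543)
648^4 = (648^2)^2 ≡ 208^2 = 43264 ≡ 60 (mod 1543)
648^8 = (648^4)^2 ≡ 60^2 = 3600 ≡ 514 (mod 1543)
648^16 = (648^8)^2 ≡ 514^2 = 264196 ≡ 343 (mod 1543)
648^32 = (648^16)^2 ≡ 343^2 = 117649 ≡ 381 (mod 1543)
648^44 = 648^32 · 648^8 · 648^4 ≡ 381 · 514 · 60 ≡ 95 (mod 1543).

95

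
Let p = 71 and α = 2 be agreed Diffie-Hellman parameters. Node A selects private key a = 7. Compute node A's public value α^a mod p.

Public value = 2^7 mod 71.
2^1 ≡ 2 (mod 71)
2^2 = (2^1)^2 ≡ 2^2 = 4 ≡ 4 (mod 71)
2^4 = (2^2)^2 ≡ 4^2 = 16 ≡ 16 (mod 71)
2^7 = 2^4 · 2^2 · 2^1 ≡ 16 · 4 · 2 ≡ 57 (mod 71).

57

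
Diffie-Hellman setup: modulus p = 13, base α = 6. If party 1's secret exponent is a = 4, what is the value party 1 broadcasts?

Public value = 6^4 mod 13.
6^1 ≡ 6 (mod 13)
6^2 = (6^1)^2 ≡ 6^2 = 36 ≡ 10 (mod 13)
6^4 = (6^2)^2 ≡ 10^2 = 100 ≡ 9 (mod 13)

9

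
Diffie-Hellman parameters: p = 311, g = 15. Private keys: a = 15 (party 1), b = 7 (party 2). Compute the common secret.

Party 2 sends B = g^b mod p = 15^7 mod 311.
15^1 ≡ 15 (mod 311)
15^2 = (15^1)^2 ≡ 15^2 = 225 ≡ 225 (mod 311)
15^4 = (15^2)^2 ≡ 225^2 = 50625 ≡ 243 (mod 311)
15^7 = 15^4 · 15^2 · 15^1 ≡ 243 · 225 · 15 ≡ 18 (mod 311).
So B = 18. Party 1 then computes K = B^a mod p = 18^15 mod 311.
18^1 ≡ 18 (mod 311)
18^2 = (18^1)^2 ≡ 18^2 = 324 ≡ 13 (mod 311)
18^4 = (18^2)^2 ≡ 13^2 = 169 ≡ 169 (mod 311)
18^8 = (18^4)^2 ≡ 169^2 = 28561 ≡ 260 (mod 311)
18^15 = 18^8 · 18^4 · 18^2 · 18^1 ≡ 260 · 169 · 13 · 18 ≡ 300 (mod 311).

300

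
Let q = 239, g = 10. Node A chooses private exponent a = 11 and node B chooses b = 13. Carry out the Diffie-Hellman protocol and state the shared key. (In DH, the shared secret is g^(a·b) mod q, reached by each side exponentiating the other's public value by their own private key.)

44

Node B sends B = g^b mod q = 10^13 mod 239.
10^1 ≡ 10 (mod 239)
10^2 = (10^1)^2 ≡ 10^2 = 100 ≡ 100 (mod 239)
10^4 = (10^2)^2 ≡ 100^2 = 10000 ≡ 201 (mod 239)
10^8 = (10^4)^2 ≡ 201^2 = 40401 ≡ 10 (mod 239)
10^13 = 10^8 · 10^4 · 10^1 ≡ 10 · 201 · 10 ≡ 24 (mod 239).
So B = 24. Node A then computes K = B^a mod q = 24^11 mod 239.
24^1 ≡ 24 (mod 239)
24^2 = (24^1)^2 ≡ 24^2 = 576 ≡ 98 (mod 239)
24^4 = (24^2)^2 ≡ 98^2 = 9604 ≡ 44 (mod 239)
24^8 = (24^4)^2 ≡ 44^2 = 1936 ≡ 24 (mod 239)
24^11 = 24^8 · 24^2 · 24^1 ≡ 24 · 98 · 24 ≡ 44 (mod 239).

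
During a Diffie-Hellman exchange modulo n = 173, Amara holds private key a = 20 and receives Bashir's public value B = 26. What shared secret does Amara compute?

Shared key K = 26^20 mod 173.
26^1 ≡ 26 (mod 173)
26^2 = (26^1)^2 ≡ 26^2 = 676 ≡ 157 (mod 173)
26^4 = (26^2)^2 ≡ 157^2 = 24649 ≡ 83 (mod 173)
26^8 = (26^4)^2 ≡ 83^2 = 6889 ≡ 142 (mod 173)
26^16 = (26^8)^2 ≡ 142^2 = 20164 ≡ 96 (mod 173)
26^20 = 26^16 · 26^4 ≡ 96 · 83 ≡ 10 (mod 173).

10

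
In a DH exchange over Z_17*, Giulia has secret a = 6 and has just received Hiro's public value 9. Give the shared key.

4

Shared key K = 9^6 mod 17.
9^1 ≡ 9 (mod 17)
9^2 = (9^1)^2 ≡ 9^2 = 81 ≡ 13 (mod 17)
9^4 = (9^2)^2 ≡ 13^2 = 169 ≡ 16 (mod 17)
9^6 = 9^4 · 9^2 ≡ 16 · 13 ≡ 4 (mod 17).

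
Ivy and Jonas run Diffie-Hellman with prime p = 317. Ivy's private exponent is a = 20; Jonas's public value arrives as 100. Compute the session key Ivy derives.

31

Shared key K = 100^20 mod 317.
100^1 ≡ 100 (mod 317)
100^2 = (100^1)^2 ≡ 100^2 = 10000 ≡ 173 (mod 317)
100^4 = (100^2)^2 ≡ 173^2 = 29929 ≡ 131 (mod 317)
100^8 = (100^4)^2 ≡ 131^2 = 17161 ≡ 43 (mod 317)
100^16 = (100^8)^2 ≡ 43^2 = 1849 ≡ 264 (mod 317)
100^20 = 100^16 · 100^4 ≡ 264 · 131 ≡ 31 (mod 317).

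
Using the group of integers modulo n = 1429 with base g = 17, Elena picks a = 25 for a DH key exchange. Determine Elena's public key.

454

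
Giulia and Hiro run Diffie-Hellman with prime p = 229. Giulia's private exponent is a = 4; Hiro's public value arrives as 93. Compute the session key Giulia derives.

61

Shared key K = 93^4 mod 229.
93^1 ≡ 93 (mod 229)
93^2 = (93^1)^2 ≡ 93^2 = 8649 ≡ 176 (mod 229)
93^4 = (93^2)^2 ≡ 176^2 = 30976 ≡ 61 (mod 229)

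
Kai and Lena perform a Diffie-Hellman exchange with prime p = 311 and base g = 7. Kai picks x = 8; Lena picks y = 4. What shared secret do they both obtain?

Lena sends B = g^y mod p = 7^4 mod 311.
7^1 ≡ 7 (mod 311)
7^2 = (7^1)^2 ≡ 7^2 = 49 ≡ 49 (mod 311)
7^4 = (7^2)^2 ≡ 49^2 = 2401 ≡ 224 (mod 311)
So B = 224. Kai then computes K = B^x mod p = 224^8 mod 311.
224^1 ≡ 224 (mod 311)
224^2 = (224^1)^2 ≡ 224^2 = 50176 ≡ 105 (mod 311)
224^4 = (224^2)^2 ≡ 105^2 = 11025 ≡ 140 (mod 311)
224^8 = (224^4)^2 ≡ 140^2 = 19600 ≡ 7 (mod 311)

7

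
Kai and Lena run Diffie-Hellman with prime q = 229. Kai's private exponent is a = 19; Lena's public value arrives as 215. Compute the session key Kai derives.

Shared key K = 215^19 mod 229.
215^1 ≡ 215 (mod 229)
215^2 = (215^1)^2 ≡ 215^2 = 46225 ≡ 196 (mod 229)
215^4 = (215^2)^2 ≡ 196^2 = 38416 ≡ 173 (mod 229)
215^8 = (215^4)^2 ≡ 173^2 = 29929 ≡ 159 (mod 229)
215^16 = (215^8)^2 ≡ 159^2 = 25281 ≡ 91 (mod 229)
215^19 = 215^16 · 215^2 · 215^1 ≡ 91 · 196 · 215 ≡ 135 (mod 229).

135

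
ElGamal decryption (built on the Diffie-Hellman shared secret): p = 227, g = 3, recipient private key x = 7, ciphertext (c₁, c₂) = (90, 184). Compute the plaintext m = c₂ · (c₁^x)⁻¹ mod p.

193

Shared mask s = c₁^x mod p = 90^7 mod 227.
90^1 ≡ 90 (mod 227)
90^2 = (90^1)^2 ≡ 90^2 = 8100 ≡ 155 (mod 227)
90^4 = (90^2)^2 ≡ 155^2 = 24025 ≡ 190 (mod 227)
90^7 = 90^4 · 90^2 · 90^1 ≡ 190 · 155 · 90 ≡ 48 (mod 227).
So s = 48; s⁻¹ ≡ 175 (mod 227).
m = c₂ · s⁻¹ mod 227 = 184 · 175 mod 227 = 193.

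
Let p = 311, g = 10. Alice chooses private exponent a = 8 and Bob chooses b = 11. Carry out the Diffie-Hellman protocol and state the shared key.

Bob sends B = g^b mod p = 10^11 mod 311.
10^1 ≡ 10 (mod 311)
10^2 = (10^1)^2 ≡ 10^2 = 100 ≡ 100 (mod 311)
10^4 = (10^2)^2 ≡ 100^2 = 10000 ≡ 48 (mod 311)
10^8 = (10^4)^2 ≡ 48^2 = 2304 ≡ 127 (mod 311)
10^11 = 10^8 · 10^2 · 10^1 ≡ 127 · 100 · 10 ≡ 112 (mod 311).
So B = 112. Alice then computes K = B^a mod p = 112^8 mod 311.
112^1 ≡ 112 (mod 311)
112^2 = (112^1)^2 ≡ 112^2 = 12544 ≡ 104 (mod 311)
112^4 = (112^2)^2 ≡ 104^2 = 10816 ≡ 242 (mod 311)
112^8 = (112^4)^2 ≡ 242^2 = 58564 ≡ 96 (mod 311)

96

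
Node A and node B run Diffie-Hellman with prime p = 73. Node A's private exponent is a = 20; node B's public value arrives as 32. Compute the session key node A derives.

2

Shared key K = 32^20 mod 73.
32^1 ≡ 32 (mod 73)
32^2 = (32^1)^2 ≡ 32^2 = 1024 ≡ 2 (mod 73)
32^4 = (32^2)^2 ≡ 2^2 = 4 ≡ 4 (mod 73)
32^8 = (32^4)^2 ≡ 4^2 = 16 ≡ 16 (mod 73)
32^16 = (32^8)^2 ≡ 16^2 = 256 ≡ 37 (mod 73)
32^20 = 32^16 · 32^4 ≡ 37 · 4 ≡ 2 (mod 73).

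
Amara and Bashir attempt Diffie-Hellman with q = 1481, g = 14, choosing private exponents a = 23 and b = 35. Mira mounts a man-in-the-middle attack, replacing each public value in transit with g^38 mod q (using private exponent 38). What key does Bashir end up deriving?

1119

Bashir receives Mira's public value M = 14^38 mod 1481 instead of the honest one.
14^1 ≡ 14 (mod 1481)
14^2 = (14^1)^2 ≡ 14^2 = 196 ≡ 196 (mod 1481)
14^4 = (14^2)^2 ≡ 196^2 = 38416 ≡ 1391 (mod 1481)
14^8 = (14^4)^2 ≡ 1391^2 = 1934881 ≡ 695 (mod 1481)
14^16 = (14^8)^2 ≡ 695^2 = 483025 ≡ 219 (mod 1481)
14^32 = (14^16)^2 ≡ 219^2 = 47961 ≡ 569 (mod 1481)
14^38 = 14^32 · 14^4 · 14^2 ≡ 569 · 1391 · 196 ≡ 1058 (mod 1481).
So M = 1058. Bashir computes K = M^35 mod 1481.
1058^1 ≡ 1058 (mod 1481)
1058^2 = (1058^1)^2 ≡ 1058^2 = 1119364 ≡ 1209 (mod 1481)
1058^4 = (1058^2)^2 ≡ 1209^2 = 1461681 ≡ 1415 (mod 1481)
1058^8 = (1058^4)^2 ≡ 1415^2 = 2002225 ≡ 1394 (mod 1481)
1058^16 = (1058^8)^2 ≡ 1394^2 = 1943236 ≡ 164 (mod 1481)
1058^32 = (1058^16)^2 ≡ 164^2 = 26896 ≡ 238 (mod 1481)
1058^35 = 1058^32 · 1058^2 · 1058^1 ≡ 238 · 1209 · 1058 ≡ 1119 (mod 1481).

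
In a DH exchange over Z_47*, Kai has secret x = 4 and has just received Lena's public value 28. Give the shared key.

Shared key K = 28^4 mod 47.
28^1 ≡ 28 (mod 47)
28^2 = (28^1)^2 ≡ 28^2 = 784 ≡ 32 (mod 47)
28^4 = (28^2)^2 ≡ 32^2 = 1024 ≡ 37 (mod 47)

37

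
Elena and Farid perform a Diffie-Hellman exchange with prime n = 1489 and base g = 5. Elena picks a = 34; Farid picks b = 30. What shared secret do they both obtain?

Elena sends A = g^a mod n = 5^34 mod 1489.
5^1 ≡ 5 (mod 1489)
5^2 = (5^1)^2 ≡ 5^2 = 25 ≡ 25 (mod 1489)
5^4 = (5^2)^2 ≡ 25^2 = 625 ≡ 625 (mod 1489)
5^8 = (5^4)^2 ≡ 625^2 = 390625 ≡ 507 (mod 1489)
5^16 = (5^8)^2 ≡ 507^2 = 257049 ≡ 941 (mod 1489)
5^32 = (5^16)^2 ≡ 941^2 = 885481 ≡ 1015 (mod 1489)
5^34 = 5^32 · 5^2 ≡ 1015 · 25 ≡ 62 (mod 1489).
So A = 62. Farid then computes K = A^b mod n = 62^30 mod 1489.
62^1 ≡ 62 (mod 1489)
62^2 = (62^1)^2 ≡ 62^2 = 3844 ≡ 866 (mod 1489)
62^4 = (62^2)^2 ≡ 866^2 = 749956 ≡ 989 (mod 1489)
62^8 = (62^4)^2 ≡ 989^2 = 978121 ≡ 1337 (mod 1489)
62^16 = (62^8)^2 ≡ 1337^2 = 1787569 ≡ 769 (mod 1489)
62^30 = 62^16 · 62^8 · 62^4 · 62^2 ≡ 769 · 1337 · 989 · 866 ≡ 296 (mod 1489).

296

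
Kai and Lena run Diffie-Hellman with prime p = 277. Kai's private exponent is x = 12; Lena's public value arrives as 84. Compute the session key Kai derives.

Shared key K = 84^12 mod 277.
84^1 ≡ 84 (mod 277)
84^2 = (84^1)^2 ≡ 84^2 = 7056 ≡ 131 (mod 277)
84^4 = (84^2)^2 ≡ 131^2 = 17161 ≡ 264 (mod 277)
84^8 = (84^4)^2 ≡ 264^2 = 69696 ≡ 169 (mod 277)
84^12 = 84^8 · 84^4 ≡ 169 · 264 ≡ 19 (mod 277).

19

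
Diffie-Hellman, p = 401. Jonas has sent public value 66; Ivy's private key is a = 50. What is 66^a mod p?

Shared key K = 66^50 mod 401.
66^1 ≡ 66 (mod 401)
66^2 = (66^1)^2 ≡ 66^2 = 4356 ≡ 346 (mod 401)
66^4 = (66^2)^2 ≡ 346^2 = 119716 ≡ 218 (mod 401)
66^8 = (66^4)^2 ≡ 218^2 = 47524 ≡ 206 (mod 401)
66^16 = (66^8)^2 ≡ 206^2 = 42436 ≡ 331 (mod 401)
66^32 = (66^16)^2 ≡ 331^2 = 109561 ≡ 88 (mod 401)
66^50 = 66^32 · 66^16 · 66^2 ≡ 88 · 331 · 346 ≡ 356 (mod 401).

356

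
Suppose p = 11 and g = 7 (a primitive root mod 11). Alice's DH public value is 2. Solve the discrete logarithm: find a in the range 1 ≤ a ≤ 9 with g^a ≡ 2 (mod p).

3

Try successive powers of 7 modulo 11:
7^1 ≡ 7
7^2 ≡ 5
7^3 ≡ 2
Found: a = 3.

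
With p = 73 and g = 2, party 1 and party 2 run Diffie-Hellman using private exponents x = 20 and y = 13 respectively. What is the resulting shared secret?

37

Party 2 sends B = g^y mod p = 2^13 mod 73.
2^1 ≡ 2 (mod 73)
2^2 = (2^1)^2 ≡ 2^2 = 4 ≡ 4 (mod 73)
2^4 = (2^2)^2 ≡ 4^2 = 16 ≡ 16 (mod 73)
2^8 = (2^4)^2 ≡ 16^2 = 256 ≡ 37 (mod 73)
2^13 = 2^8 · 2^4 · 2^1 ≡ 37 · 16 · 2 ≡ 16 (mod 73).
So B = 16. Party 1 then computes K = B^x mod p = 16^20 mod 73.
16^1 ≡ 16 (mod 73)
16^2 = (16^1)^2 ≡ 16^2 = 256 ≡ 37 (mod 73)
16^4 = (16^2)^2 ≡ 37^2 = 1369 ≡ 55 (mod 73)
16^8 = (16^4)^2 ≡ 55^2 = 3025 ≡ 32 (mod 73)
16^16 = (16^8)^2 ≡ 32^2 = 1024 ≡ 2 (mod 73)
16^20 = 16^16 · 16^4 ≡ 2 · 55 ≡ 37 (mod 73).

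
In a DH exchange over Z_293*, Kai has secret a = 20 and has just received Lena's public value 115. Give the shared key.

256

Shared key K = 115^20 mod 293.
115^1 ≡ 115 (mod 293)
115^2 = (115^1)^2 ≡ 115^2 = 13225 ≡ 40 (mod 293)
115^4 = (115^2)^2 ≡ 40^2 = 1600 ≡ 135 (mod 293)
115^8 = (115^4)^2 ≡ 135^2 = 18225 ≡ 59 (mod 293)
115^16 = (115^8)^2 ≡ 59^2 = 3481 ≡ 258 (mod 293)
115^20 = 115^16 · 115^4 ≡ 258 · 135 ≡ 256 (mod 293).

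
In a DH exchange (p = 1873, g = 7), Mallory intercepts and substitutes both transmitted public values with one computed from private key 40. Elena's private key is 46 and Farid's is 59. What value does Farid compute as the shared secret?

1672

Farid receives Mallory's public value M = 7^40 mod 1873 instead of the honest one.
7^1 ≡ 7 (mod 1873)
7^2 = (7^1)^2 ≡ 7^2 = 49 ≡ 49 (mod 1873)
7^4 = (7^2)^2 ≡ 49^2 = 2401 ≡ 528 (mod 1873)
7^8 = (7^4)^2 ≡ 528^2 = 278784 ≡ 1580 (mod 1873)
7^16 = (7^8)^2 ≡ 1580^2 = 2496400 ≡ 1564 (mod 1873)
7^32 = (7^16)^2 ≡ 1564^2 = 2446096 ≡ 1831 (mod 1873)
7^40 = 7^32 · 7^8 ≡ 1831 · 1580 ≡ 1068 (mod 1873).
So M = 1068. Farid computes K = M^59 mod 1873.
1068^1 ≡ 1068 (mod 1873)
1068^2 = (1068^1)^2 ≡ 1068^2 = 1140624 ≡ 1840 (mod 1873)
1068^4 = (1068^2)^2 ≡ 1840^2 = 3385600 ≡ 1089 (mod 1873)
1068^8 = (1068^4)^2 ≡ 1089^2 = 1185921 ≡ 312 (mod 1873)
1068^16 = (1068^8)^2 ≡ 312^2 = 97344 ≡ 1821 (mod 1873)
1068^32 = (1068^16)^2 ≡ 1821^2 = 3316041 ≡ 831 (mod 1873)
1068^59 = 1068^32 · 1068^16 · 1068^8 · 1068^2 · 1068^1 ≡ 831 · 1821 · 312 · 1840 · 1068 ≡ 1672 (mod 1873).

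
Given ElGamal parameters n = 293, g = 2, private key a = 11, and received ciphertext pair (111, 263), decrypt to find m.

57

Shared mask s = c₁^a mod n = 111^11 mod 293.
111^1 ≡ 111 (mod 293)
111^2 = (111^1)^2 ≡ 111^2 = 12321 ≡ 15 (mod 293)
111^4 = (111^2)^2 ≡ 15^2 = 225 ≡ 225 (mod 293)
111^8 = (111^4)^2 ≡ 225^2 = 50625 ≡ 229 (mod 293)
111^11 = 111^8 · 111^2 · 111^1 ≡ 229 · 15 · 111 ≡ 92 (mod 293).
So s = 92; s⁻¹ ≡ 86 (mod 293).
m = c₂ · s⁻¹ mod 293 = 263 · 86 mod 293 = 57.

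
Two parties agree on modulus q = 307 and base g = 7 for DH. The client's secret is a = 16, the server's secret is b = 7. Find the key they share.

276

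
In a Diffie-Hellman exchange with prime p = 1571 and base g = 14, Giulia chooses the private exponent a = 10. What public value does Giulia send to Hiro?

1558

Public value = 14^10 mod 1571.
14^1 ≡ 14 (mod 1571)
14^2 = (14^1)^2 ≡ 14^2 = 196 ≡ 196 (mod 1571)
14^4 = (14^2)^2 ≡ 196^2 = 38416 ≡ 712 (mod 1571)
14^8 = (14^4)^2 ≡ 712^2 = 506944 ≡ 1082 (mod 1571)
14^10 = 14^8 · 14^2 ≡ 1082 · 196 ≡ 1558 (mod 1571).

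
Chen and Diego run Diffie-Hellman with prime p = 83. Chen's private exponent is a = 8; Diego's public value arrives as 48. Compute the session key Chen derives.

59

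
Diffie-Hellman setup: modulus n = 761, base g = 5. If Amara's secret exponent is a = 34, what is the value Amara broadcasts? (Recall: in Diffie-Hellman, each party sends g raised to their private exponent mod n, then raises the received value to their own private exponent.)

498

Public value = 5^34 mod 761.
5^1 ≡ 5 (mod 761)
5^2 = (5^1)^2 ≡ 5^2 = 25 ≡ 25 (mod 761)
5^4 = (5^2)^2 ≡ 25^2 = 625 ≡ 625 (mod 761)
5^8 = (5^4)^2 ≡ 625^2 = 390625 ≡ 232 (mod 761)
5^16 = (5^8)^2 ≡ 232^2 = 53824 ≡ 554 (mod 761)
5^32 = (5^16)^2 ≡ 554^2 = 306916 ≡ 233 (mod 761)
5^34 = 5^32 · 5^2 ≡ 233 · 25 ≡ 498 (mod 761).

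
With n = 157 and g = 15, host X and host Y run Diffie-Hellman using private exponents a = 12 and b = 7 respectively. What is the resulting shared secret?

Host X sends A = g^a mod n = 15^12 mod 157.
15^1 ≡ 15 (mod 157)
15^2 = (15^1)^2 ≡ 15^2 = 225 ≡ 68 (mod 157)
15^4 = (15^2)^2 ≡ 68^2 = 4624 ≡ 71 (mod 157)
15^8 = (15^4)^2 ≡ 71^2 = 5041 ≡ 17 (mod 157)
15^12 = 15^8 · 15^4 ≡ 17 · 71 ≡ 108 (mod 157).
So A = 108. Host Y then computes K = A^b mod n = 108^7 mod 157.
108^1 ≡ 108 (mod 157)
108^2 = (108^1)^2 ≡ 108^2 = 11664 ≡ 46 (mod 157)
108^4 = (108^2)^2 ≡ 46^2 = 2116 ≡ 75 (mod 157)
108^7 = 108^4 · 108^2 · 108^1 ≡ 75 · 46 · 108 ≡ 39 (mod 157).

39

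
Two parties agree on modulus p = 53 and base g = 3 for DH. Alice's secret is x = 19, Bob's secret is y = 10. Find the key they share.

Alice sends A = g^x mod p = 3^19 mod 53.
3^1 ≡ 3 (mod 53)
3^2 = (3^1)^2 ≡ 3^2 = 9 ≡ 9 (mod 53)
3^4 = (3^2)^2 ≡ 9^2 = 81 ≡ 28 (mod 53)
3^8 = (3^4)^2 ≡ 28^2 = 784 ≡ 42 (mod 53)
3^16 = (3^8)^2 ≡ 42^2 = 1764 ≡ 15 (mod 53)
3^19 = 3^16 · 3^2 · 3^1 ≡ 15 · 9 · 3 ≡ 34 (mod 53).
So A = 34. Bob then computes K = A^y mod p = 34^10 mod 53.
34^1 ≡ 34 (mod 53)
34^2 = (34^1)^2 ≡ 34^2 = 1156 ≡ 43 (mod 53)
34^4 = (34^2)^2 ≡ 43^2 = 1849 ≡ 47 (mod 53)
34^8 = (34^4)^2 ≡ 47^2 = 2209 ≡ 36 (mod 53)
34^10 = 34^8 · 34^2 ≡ 36 · 43 ≡ 11 (mod 53).

11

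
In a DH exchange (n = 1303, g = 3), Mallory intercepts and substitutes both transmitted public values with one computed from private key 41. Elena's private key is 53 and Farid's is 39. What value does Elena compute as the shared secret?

27

Elena receives Mallory's public value M = 3^41 mod 1303 instead of the honest one.
3^1 ≡ 3 (mod 1303)
3^2 = (3^1)^2 ≡ 3^2 = 9 ≡ 9 (mod 1303)
3^4 = (3^2)^2 ≡ 9^2 = 81 ≡ 81 (mod 1303)
3^8 = (3^4)^2 ≡ 81^2 = 6561 ≡ 46 (mod 1303)
3^16 = (3^8)^2 ≡ 46^2 = 2116 ≡ 813 (mod 1303)
3^32 = (3^16)^2 ≡ 813^2 = 660969 ≡ 348 (mod 1303)
3^41 = 3^32 · 3^8 · 3^1 ≡ 348 · 46 · 3 ≡ 1116 (mod 1303).
So M = 1116. Elena computes K = M^53 mod 1303.
1116^1 ≡ 1116 (mod 1303)
1116^2 = (1116^1)^2 ≡ 1116^2 = 1245456 ≡ 1091 (mod 1303)
1116^4 = (1116^2)^2 ≡ 1091^2 = 1190281 ≡ 642 (mod 1303)
1116^8 = (1116^4)^2 ≡ 642^2 = 412164 ≡ 416 (mod 1303)
1116^16 = (1116^8)^2 ≡ 416^2 = 173056 ≡ 1060 (mod 1303)
1116^32 = (1116^16)^2 ≡ 1060^2 = 1123600 ≡ 414 (mod 1303)
1116^53 = 1116^32 · 1116^16 · 1116^4 · 1116^1 ≡ 414 · 1060 · 642 · 1116 ≡ 27 (mod 1303).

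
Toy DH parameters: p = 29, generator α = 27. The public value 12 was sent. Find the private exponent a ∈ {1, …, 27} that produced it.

21

Try successive powers of 27 modulo 29:
27^1 ≡ 27
27^2 ≡ 4
27^3 ≡ 21
27^4 ≡ 16
27^5 ≡ 26
27^6 ≡ 6
27^7 ≡ 17
27^8 ≡ 24
27^9 ≡ 10
27^10 ≡ 9
27^11 ≡ 11
27^12 ≡ 7
27^13 ≡ 15
27^14 ≡ 28
27^15 ≡ 2
27^16 ≡ 25
27^17 ≡ 8
27^18 ≡ 13
27^19 ≡ 3
27^20 ≡ 23
27^21 ≡ 12
Found: a = 21.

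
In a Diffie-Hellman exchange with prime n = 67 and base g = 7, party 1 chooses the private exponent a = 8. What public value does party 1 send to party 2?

54

Public value = 7^8 mod 67.
7^1 ≡ 7 (mod 67)
7^2 = (7^1)^2 ≡ 7^2 = 49 ≡ 49 (mod 67)
7^4 = (7^2)^2 ≡ 49^2 = 2401 ≡ 56 (mod 67)
7^8 = (7^4)^2 ≡ 56^2 = 3136 ≡ 54 (mod 67)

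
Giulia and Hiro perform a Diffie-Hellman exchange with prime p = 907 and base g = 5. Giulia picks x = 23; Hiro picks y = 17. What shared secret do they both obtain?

Giulia sends A = g^x mod p = 5^23 mod 907.
5^1 ≡ 5 (mod 907)
5^2 = (5^1)^2 ≡ 5^2 = 25 ≡ 25 (mod 907)
5^4 = (5^2)^2 ≡ 25^2 = 625 ≡ 625 (mod 907)
5^8 = (5^4)^2 ≡ 625^2 = 390625 ≡ 615 (mod 907)
5^16 = (5^8)^2 ≡ 615^2 = 378225 ≡ 6 (mod 907)
5^23 = 5^16 · 5^4 · 5^2 · 5^1 ≡ 6 · 625 · 25 · 5 ≡ 738 (mod 907).
So A = 738. Hiro then computes K = A^y mod p = 738^17 mod 907.
738^1 ≡ 738 (mod 907)
738^2 = (738^1)^2 ≡ 738^2 = 544644 ≡ 444 (mod 907)
738^4 = (738^2)^2 ≡ 444^2 = 197136 ≡ 317 (mod 907)
738^8 = (738^4)^2 ≡ 317^2 = 100489 ≡ 719 (mod 907)
738^16 = (738^8)^2 ≡ 719^2 = 516961 ≡ 878 (mod 907)
738^17 = 738^16 · 738^1 ≡ 878 · 738 ≡ 366 (mod 907).

366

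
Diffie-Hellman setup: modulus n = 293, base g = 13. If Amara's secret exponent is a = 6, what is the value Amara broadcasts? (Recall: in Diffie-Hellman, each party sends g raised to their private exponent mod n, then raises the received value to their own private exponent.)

Public value = 13^6 (mod 293).
13^1 ≡ 13 (mod 293)
13^2 = (13^1)^2 ≡ 13^2 = 169 ≡ 169 (mod 293)
13^4 = (13^2)^2 ≡ 169^2 = 28561 ≡ 140 (mod 293)
13^6 = 13^4 · 13^2 ≡ 140 · 169 ≡ 220 (mod 293).

220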